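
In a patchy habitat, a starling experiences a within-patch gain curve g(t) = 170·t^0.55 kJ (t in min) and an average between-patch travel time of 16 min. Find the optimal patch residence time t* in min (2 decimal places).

19.56 min

By the marginal value theorem, leave when the instantaneous gain rate g'(t) equals the habitat-wide average g(t)/(T + t).
g'(t) = 0.55·170·t^-0.45. Setting 0.55·170·t^-0.45 = 170·t^0.55/(16+t) gives 0.55(16+t) = t, so 0.45·t = 0.55×16.
t* = 0.55×16/0.45 = 19.56 min.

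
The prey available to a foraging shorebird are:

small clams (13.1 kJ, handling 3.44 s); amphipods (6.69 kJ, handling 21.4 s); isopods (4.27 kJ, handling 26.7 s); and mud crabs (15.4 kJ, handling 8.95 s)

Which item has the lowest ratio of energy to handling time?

In descending order of E/h:
small clams: 13.1/3.44 = 3.81 kJ/s
mud crabs: 15.4/8.95 = 1.72 kJ/s
amphipods: 6.69/21.4 = 0.313 kJ/s
isopods: 4.27/26.7 = 0.16 kJ/s

isopods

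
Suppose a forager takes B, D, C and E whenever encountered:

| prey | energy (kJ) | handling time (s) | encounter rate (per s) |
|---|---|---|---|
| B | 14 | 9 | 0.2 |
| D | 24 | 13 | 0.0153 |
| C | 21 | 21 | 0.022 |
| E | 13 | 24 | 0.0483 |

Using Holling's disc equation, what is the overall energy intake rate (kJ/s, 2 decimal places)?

0.92 kJ/s

R = (0.2×14 + 0.0153×24 + 0.022×21 + 0.0483×13) / (1 + 0.2×9 + 0.0153×13 + 0.022×21 + 0.0483×24) = 4.257/4.62 = 0.9214 kJ/s.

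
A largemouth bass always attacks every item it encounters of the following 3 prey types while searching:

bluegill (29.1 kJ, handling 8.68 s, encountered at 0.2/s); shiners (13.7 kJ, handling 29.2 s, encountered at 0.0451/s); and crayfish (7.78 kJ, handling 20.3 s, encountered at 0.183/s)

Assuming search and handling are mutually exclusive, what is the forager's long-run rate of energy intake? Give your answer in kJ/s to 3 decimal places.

1.012 kJ/s

Energy encountered per unit search time: 0.2×29.1 + 0.0451×13.7 + 0.183×7.78 = 7.862 kJ/s.
Handling time per unit search time: 0.2×8.68 + 0.0451×29.2 + 0.183×20.3 = 6.768.
Rate = 7.862/(1 + 6.768) = 1.012 kJ/s.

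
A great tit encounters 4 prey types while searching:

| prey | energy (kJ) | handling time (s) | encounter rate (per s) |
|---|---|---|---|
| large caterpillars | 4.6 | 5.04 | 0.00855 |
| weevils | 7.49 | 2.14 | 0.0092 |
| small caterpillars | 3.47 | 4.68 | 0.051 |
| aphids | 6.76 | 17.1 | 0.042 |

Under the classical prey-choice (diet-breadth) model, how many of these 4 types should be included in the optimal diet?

4

Profitabilities (E/h, kJ/s): weevils 3.5, large caterpillars 0.913, small caterpillars 0.741, aphids 0.395. Add prey in this order while the next type's profitability exceeds the intake rate on those already taken.
Rate on top 1: 0.06758. large caterpillars: 0.913 > 0.06758 → include.
Rate on top 2: 0.1018. small caterpillars: 0.741 > 0.1018 → include.
Rate on top 3: 0.2191. aphids: 0.395 > 0.2191 → include.
Optimal diet: weevils, large caterpillars, small caterpillars, aphids — 4 of 4 types.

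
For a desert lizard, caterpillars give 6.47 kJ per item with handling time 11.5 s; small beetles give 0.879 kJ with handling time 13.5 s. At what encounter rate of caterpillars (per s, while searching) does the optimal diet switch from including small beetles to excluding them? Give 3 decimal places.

0.011 per s

Drop small beetles once their profitability E₂/h₂ falls below the rate achievable on caterpillars alone: E₂/h₂ = λE₁/(1 + λh₁).
Solve for λ: λE₁h₂ = E₂(1 + λh₁) → λ(E₁h₂ − E₂h₁) = E₂ → λ = E₂/(E₁h₂ − E₂h₁).
λ = 0.879/(6.47×13.5 − 0.879×11.5) = 0.879/77.24 = 0.01138 per s.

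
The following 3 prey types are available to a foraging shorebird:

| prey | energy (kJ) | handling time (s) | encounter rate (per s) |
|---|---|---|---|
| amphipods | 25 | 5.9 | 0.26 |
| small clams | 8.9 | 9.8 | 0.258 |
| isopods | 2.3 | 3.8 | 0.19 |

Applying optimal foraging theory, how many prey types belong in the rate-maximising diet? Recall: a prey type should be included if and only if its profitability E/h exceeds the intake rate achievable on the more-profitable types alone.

E/h in descending order: amphipods 4.24, small clams 0.908, isopods 0.605 kJ/s. The optimal diet is the largest prefix of this list for which every included type satisfies E_i/h_i > R on the types above it.
Rate on top 1: 2.565. small clams: 0.908 < 2.565 → exclude; stop.
Optimal diet: amphipods — 1 of 3 types.

1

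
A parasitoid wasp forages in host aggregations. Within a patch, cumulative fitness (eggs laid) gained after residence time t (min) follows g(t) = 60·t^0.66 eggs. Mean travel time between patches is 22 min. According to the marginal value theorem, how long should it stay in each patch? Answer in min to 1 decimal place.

42.7 min

Maximise g(t)/(T+t): set derivative to zero → g'(t)(T+t) = g(t).
g'(t) = 0.66·60·t^-0.34. Setting 0.66·60·t^-0.34 = 60·t^0.66/(22+t) gives 0.66(22+t) = t, so 0.34·t = 0.66×22.
t* = 0.66×22/0.34 = 42.71 min.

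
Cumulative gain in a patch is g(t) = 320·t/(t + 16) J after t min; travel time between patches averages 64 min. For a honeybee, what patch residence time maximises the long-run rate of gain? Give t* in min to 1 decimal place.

32.0 min

By the marginal value theorem, leave when the instantaneous gain rate g'(t) equals the habitat-wide average g(t)/(T + t).
g'(t) = 320·16/(t + 16)². Setting 320·16/(t+16)² = 320t/[(t+16)(64+t)] gives 16(64+t) = t(t+16), so t² = 16×64 = 1024.
t* = √1024 = 32 min.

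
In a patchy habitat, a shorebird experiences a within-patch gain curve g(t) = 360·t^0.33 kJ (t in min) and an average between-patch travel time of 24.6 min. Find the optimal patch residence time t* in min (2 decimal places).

12.12 min

Optimal t* satisfies g'(t*) = g(t*)/(T + t*).
g'(t) = 0.33·360·t^-0.67. Setting 0.33·360·t^-0.67 = 360·t^0.33/(24.6+t) gives 0.33(24.6+t) = t, so 0.67·t = 0.33×24.6.
t* = 0.33×24.6/0.67 = 12.12 min.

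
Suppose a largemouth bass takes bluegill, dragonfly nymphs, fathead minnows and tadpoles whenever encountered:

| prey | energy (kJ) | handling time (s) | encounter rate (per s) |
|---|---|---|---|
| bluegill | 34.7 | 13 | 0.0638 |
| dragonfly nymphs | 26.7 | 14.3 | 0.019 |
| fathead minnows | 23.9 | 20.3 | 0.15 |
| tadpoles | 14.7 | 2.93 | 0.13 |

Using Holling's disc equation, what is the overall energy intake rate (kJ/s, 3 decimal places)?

Energy encountered per unit search time: 0.0638×34.7 + 0.019×26.7 + 0.15×23.9 + 0.13×14.7 = 8.217 kJ/s.
Handling time per unit search time: 0.0638×13 + 0.019×14.3 + 0.15×20.3 + 0.13×2.93 = 4.527.
Rate = 8.217/(1 + 4.527) = 1.487 kJ/s.

1.487 kJ/s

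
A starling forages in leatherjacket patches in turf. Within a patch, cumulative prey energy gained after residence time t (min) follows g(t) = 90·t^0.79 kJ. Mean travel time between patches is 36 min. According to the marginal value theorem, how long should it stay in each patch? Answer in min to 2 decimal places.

By the marginal value theorem, leave when the instantaneous gain rate g'(t) equals the habitat-wide average g(t)/(T + t).
g'(t) = 0.79·90·t^-0.21. Setting 0.79·90·t^-0.21 = 90·t^0.79/(36+t) gives 0.79(36+t) = t, so 0.21·t = 0.79×36.
t* = 0.79×36/0.21 = 135.4 min.

135.43 min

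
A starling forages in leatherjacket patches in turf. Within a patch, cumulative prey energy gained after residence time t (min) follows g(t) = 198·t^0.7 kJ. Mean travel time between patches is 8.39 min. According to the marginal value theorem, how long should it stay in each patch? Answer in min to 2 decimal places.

19.58 min

Optimal t* satisfies g'(t*) = g(t*)/(T + t*).
g'(t) = 0.7·198·t^-0.3. Setting 0.7·198·t^-0.3 = 198·t^0.7/(8.39+t) gives 0.7(8.39+t) = t, so 0.30·t = 0.7×8.39.
t* = 0.7×8.39/0.30 = 19.58 min.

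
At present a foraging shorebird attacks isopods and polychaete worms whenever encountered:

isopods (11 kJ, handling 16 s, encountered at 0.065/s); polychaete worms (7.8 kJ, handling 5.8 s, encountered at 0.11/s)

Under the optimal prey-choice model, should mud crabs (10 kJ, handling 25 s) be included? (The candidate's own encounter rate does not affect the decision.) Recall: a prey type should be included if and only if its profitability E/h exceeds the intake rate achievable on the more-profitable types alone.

No

On isopods and polychaete worms alone, R = ΣλE/(1+Σλh) = 1.573/2.678 = 0.5874 kJ/s.
Profitability of mud crabs: 10/25 = 0.4 kJ/s.
Since 0.4 < R, time spent handling mud crabs is better spent searching.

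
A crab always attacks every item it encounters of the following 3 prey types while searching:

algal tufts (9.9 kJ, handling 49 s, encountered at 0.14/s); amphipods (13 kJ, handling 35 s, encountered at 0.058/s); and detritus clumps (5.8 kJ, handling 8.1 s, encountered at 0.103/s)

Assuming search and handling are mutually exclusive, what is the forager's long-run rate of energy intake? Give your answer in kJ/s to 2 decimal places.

0.26 kJ/s

R = Σλ_iE_i / (1 + Σλ_ih_i)
Numerator: 0.14×9.9 + 0.058×13 + 0.103×5.8 = 2.737
Denominator: 1 + 0.14×49 + 0.058×35 + 0.103×8.1 = 10.72
R = 2.737/10.72 = 0.2553 kJ/s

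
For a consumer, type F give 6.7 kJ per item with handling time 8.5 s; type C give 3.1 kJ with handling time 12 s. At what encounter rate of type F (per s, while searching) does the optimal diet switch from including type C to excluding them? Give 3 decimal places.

At the threshold, the rate on type F alone equals the profitability of type C: λ·6.7/(1 + λ·8.5) = 3.1/12 = 0.2583.
Rearranging, λ(6.7 − 0.2583×8.5) = 0.2583, so λ = 0.2583/4.504 = 0.05735 per s.

0.057 per s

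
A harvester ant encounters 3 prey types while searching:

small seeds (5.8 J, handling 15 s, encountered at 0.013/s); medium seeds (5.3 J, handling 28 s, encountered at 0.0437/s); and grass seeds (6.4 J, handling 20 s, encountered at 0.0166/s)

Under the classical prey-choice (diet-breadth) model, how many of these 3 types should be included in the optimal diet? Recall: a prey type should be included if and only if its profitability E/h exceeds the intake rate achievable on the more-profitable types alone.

3

Rank by E/h (J/s): small seeds 0.387, grass seeds 0.32, medium seeds 0.189. Include each in turn until the next type's E/h falls below the running intake rate.
Rate on top 1: 0.0631. grass seeds: 0.32 > 0.0631 → include.
Rate on top 2: 0.119. medium seeds: 0.189 > 0.119 → include.
Optimal diet: small seeds, grass seeds, medium seeds — 3 of 3 types.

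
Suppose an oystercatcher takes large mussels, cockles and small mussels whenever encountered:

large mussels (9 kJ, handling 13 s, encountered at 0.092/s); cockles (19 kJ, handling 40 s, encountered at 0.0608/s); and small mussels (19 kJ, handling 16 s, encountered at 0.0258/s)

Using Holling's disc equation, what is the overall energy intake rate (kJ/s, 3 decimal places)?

R = (0.092×9 + 0.0608×19 + 0.0258×19) / (1 + 0.092×13 + 0.0608×40 + 0.0258×16) = 2.473/5.041 = 0.4907 kJ/s.

0.491 kJ/s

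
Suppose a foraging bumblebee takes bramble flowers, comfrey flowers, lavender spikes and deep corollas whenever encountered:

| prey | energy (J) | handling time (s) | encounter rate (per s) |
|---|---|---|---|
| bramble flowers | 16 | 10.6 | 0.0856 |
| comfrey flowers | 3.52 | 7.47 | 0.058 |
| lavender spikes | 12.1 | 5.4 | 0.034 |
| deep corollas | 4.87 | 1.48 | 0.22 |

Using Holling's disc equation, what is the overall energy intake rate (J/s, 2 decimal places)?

Energy encountered per unit search time: 0.0856×16 + 0.058×3.52 + 0.034×12.1 + 0.22×4.87 = 3.057 J/s.
Handling time per unit search time: 0.0856×10.6 + 0.058×7.47 + 0.034×5.4 + 0.22×1.48 = 1.85.
Rate = 3.057/(1 + 1.85) = 1.073 J/s.

1.07 J/s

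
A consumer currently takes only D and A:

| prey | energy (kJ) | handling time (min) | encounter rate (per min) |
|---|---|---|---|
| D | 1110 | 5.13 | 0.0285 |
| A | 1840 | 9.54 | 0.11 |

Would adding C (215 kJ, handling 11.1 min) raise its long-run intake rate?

No

Current rate: (0.0285×1110 + 0.11×1840)/(1 + 0.0285×5.13 + 0.11×9.54) = 106.6 kJ/min.
Profitability of C: 215/11.1 = 19.37 kJ/min.
Since 19.37 < R, time spent handling C is better spent searching.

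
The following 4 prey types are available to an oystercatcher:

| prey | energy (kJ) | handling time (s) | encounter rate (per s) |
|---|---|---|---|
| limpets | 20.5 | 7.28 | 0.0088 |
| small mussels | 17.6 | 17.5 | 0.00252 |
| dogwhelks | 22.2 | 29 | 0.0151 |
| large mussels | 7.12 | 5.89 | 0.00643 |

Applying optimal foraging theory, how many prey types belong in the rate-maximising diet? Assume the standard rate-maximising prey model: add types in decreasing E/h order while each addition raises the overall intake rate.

E/h in descending order: limpets 2.82, large mussels 1.21, small mussels 1.01, dogwhelks 0.766 kJ/s. The optimal diet is the largest prefix of this list for which every included type satisfies E_i/h_i > R on the types above it.
Rate on top 1: 0.1695. large mussels: 1.21 > 0.1695 → include.
Rate on top 2: 0.2053. small mussels: 1.01 > 0.2053 → include.
Rate on top 3: 0.2361. dogwhelks: 0.766 > 0.2361 → include.
Optimal diet: limpets, large mussels, small mussels, dogwhelks — 4 of 4 types.

4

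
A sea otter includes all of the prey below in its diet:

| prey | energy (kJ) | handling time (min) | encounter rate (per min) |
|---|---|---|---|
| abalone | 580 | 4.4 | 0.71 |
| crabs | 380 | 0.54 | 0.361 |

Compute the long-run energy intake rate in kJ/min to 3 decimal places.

R = Σλ_iE_i / (1 + Σλ_ih_i)
Numerator: 0.71×580 + 0.361×380 = 549
Denominator: 1 + 0.71×4.4 + 0.361×0.54 = 4.319
R = 549/4.319 = 127.1 kJ/min

127.110 kJ/min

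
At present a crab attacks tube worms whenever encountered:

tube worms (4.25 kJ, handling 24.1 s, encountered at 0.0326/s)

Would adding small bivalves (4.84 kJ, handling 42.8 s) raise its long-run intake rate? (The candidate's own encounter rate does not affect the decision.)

Intake rate on the current diet: R = (0.0326×4.25) / (1 + 0.0326×24.1) = 0.1385/1.786 = 0.07759 kJ/s.
small bivalves: E/h = 4.84/42.8 = 0.1131 kJ/s.
0.1131 > 0.07759, so adding small bivalves raises the average — include it.

Yes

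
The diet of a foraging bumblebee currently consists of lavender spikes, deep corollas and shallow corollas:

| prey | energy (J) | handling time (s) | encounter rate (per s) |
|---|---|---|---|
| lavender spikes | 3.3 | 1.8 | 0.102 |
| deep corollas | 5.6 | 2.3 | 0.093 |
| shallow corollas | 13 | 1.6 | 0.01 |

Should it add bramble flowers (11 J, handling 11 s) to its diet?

Current rate: (0.102×3.3 + 0.093×5.6 + 0.01×13)/(1 + 0.102×1.8 + 0.093×2.3 + 0.01×1.6) = 0.6985 J/s.
Profitability of bramble flowers: 11/11 = 1 J/s.
1 > 0.6985, so adding bramble flowers raises the average — include it.

Yes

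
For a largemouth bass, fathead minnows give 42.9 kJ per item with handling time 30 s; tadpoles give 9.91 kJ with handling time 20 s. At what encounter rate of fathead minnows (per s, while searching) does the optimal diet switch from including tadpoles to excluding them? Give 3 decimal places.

0.018 per s

The zero-one rule: include tadpoles iff E₂/h₂ > λE₁/(1+λh₁). Equality gives the switch point.
λE₁h₂ = E₂ + λE₂h₁ ⇒ λ = E₂/(E₁h₂ − E₂h₁) = 9.91/(858 − 297.3) = 0.01767 per s.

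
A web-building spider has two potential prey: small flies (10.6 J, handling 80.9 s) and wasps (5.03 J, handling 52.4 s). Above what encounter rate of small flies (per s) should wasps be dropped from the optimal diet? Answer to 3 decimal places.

0.034 per s

The zero-one rule: include wasps iff E₂/h₂ > λE₁/(1+λh₁). Equality gives the switch point.
λE₁h₂ = E₂ + λE₂h₁ ⇒ λ = E₂/(E₁h₂ − E₂h₁) = 5.03/(555.4 − 406.9) = 0.03387 per s.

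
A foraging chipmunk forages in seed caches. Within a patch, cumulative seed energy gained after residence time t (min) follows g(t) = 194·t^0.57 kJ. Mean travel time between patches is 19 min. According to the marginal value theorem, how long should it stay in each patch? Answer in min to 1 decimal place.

By the marginal value theorem, leave when the instantaneous gain rate g'(t) equals the habitat-wide average g(t)/(T + t).
g'(t) = 0.57·194·t^-0.43. Setting 0.57·194·t^-0.43 = 194·t^0.57/(19+t) gives 0.57(19+t) = t, so 0.43·t = 0.57×19.
t* = 0.57×19/0.43 = 25.19 min.

25.2 min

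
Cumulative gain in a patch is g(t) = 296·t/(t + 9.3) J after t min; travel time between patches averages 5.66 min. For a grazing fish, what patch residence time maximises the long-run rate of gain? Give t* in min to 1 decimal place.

Maximise g(t)/(T+t): set derivative to zero → g'(t)(T+t) = g(t).
g'(t) = 296·9.3/(t + 9.3)². Setting 296·9.3/(t+9.3)² = 296t/[(t+9.3)(5.66+t)] gives 9.3(5.66+t) = t(t+9.3), so t² = 9.3×5.66 = 52.64.
t* = √52.64 = 7.255 min.

7.3 min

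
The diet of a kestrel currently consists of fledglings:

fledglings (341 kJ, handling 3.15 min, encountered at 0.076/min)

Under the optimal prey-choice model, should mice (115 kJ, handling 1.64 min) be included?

On fledglings alone, R = ΣλE/(1+Σλh) = 25.92/1.239 = 20.91 kJ/min.
Profitability of mice: 115/1.64 = 70.12 kJ/min.
70.12 > 20.91, so adding mice raises the average — include it.

Yes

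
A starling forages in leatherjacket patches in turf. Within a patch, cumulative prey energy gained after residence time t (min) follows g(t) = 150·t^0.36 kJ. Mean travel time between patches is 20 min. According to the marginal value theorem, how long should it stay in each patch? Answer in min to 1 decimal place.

11.2 min

Maximise g(t)/(T+t): set derivative to zero → g'(t)(T+t) = g(t).
g'(t) = 0.36·150·t^-0.64. Setting 0.36·150·t^-0.64 = 150·t^0.36/(20+t) gives 0.36(20+t) = t, so 0.64·t = 0.36×20.
t* = 0.36×20/0.64 = 11.25 min.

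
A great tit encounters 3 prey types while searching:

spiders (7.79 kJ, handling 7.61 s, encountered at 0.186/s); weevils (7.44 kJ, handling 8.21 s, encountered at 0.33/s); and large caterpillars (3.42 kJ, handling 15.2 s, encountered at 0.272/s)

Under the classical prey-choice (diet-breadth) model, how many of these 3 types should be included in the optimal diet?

2

Profitabilities (E/h, kJ/s): spiders 1.02, weevils 0.906, large caterpillars 0.225. Add prey in this order while the next type's profitability exceeds the intake rate on those already taken.
Rate on top 1: 0.5999. weevils: 0.906 > 0.5999 → include.
Rate on top 2: 0.7618. large caterpillars: 0.225 < 0.7618 → exclude; stop.
Optimal diet: spiders, weevils — 2 of 3 types.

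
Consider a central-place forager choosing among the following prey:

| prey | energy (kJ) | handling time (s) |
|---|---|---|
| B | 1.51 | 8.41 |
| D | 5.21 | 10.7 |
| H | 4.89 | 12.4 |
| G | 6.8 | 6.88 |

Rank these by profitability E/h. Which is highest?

Profitability E/h (kJ/s): B = 1.51/8.41 = 0.18, D = 5.21/10.7 = 0.487, H = 4.89/12.4 = 0.394, G = 6.8/6.88 = 0.988.
Ranked: G > D > H > B.

G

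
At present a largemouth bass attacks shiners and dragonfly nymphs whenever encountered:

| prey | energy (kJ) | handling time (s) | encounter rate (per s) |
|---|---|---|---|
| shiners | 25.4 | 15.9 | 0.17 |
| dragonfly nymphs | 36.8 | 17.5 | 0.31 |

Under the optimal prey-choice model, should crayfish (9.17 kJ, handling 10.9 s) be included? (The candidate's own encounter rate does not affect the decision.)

No

Intake rate on the current diet: R = (0.17×25.4 + 0.31×36.8) / (1 + 0.17×15.9 + 0.31×17.5) = 15.73/9.128 = 1.723 kJ/s.
Profitability of crayfish: 9.17/10.9 = 0.8413 kJ/s.
0.8413 < 1.723, so adding crayfish would lower the average — exclude it.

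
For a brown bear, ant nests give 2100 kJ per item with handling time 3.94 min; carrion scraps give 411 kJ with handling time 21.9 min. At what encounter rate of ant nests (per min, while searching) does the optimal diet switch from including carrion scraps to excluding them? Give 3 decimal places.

0.009 per min

Drop carrion scraps once their profitability E₂/h₂ falls below the rate achievable on ant nests alone: E₂/h₂ = λE₁/(1 + λh₁).
Solve for λ: λE₁h₂ = E₂(1 + λh₁) → λ(E₁h₂ − E₂h₁) = E₂ → λ = E₂/(E₁h₂ − E₂h₁).
λ = 411/(2100×21.9 − 411×3.94) = 411/4.437e+04 = 0.009263 per min.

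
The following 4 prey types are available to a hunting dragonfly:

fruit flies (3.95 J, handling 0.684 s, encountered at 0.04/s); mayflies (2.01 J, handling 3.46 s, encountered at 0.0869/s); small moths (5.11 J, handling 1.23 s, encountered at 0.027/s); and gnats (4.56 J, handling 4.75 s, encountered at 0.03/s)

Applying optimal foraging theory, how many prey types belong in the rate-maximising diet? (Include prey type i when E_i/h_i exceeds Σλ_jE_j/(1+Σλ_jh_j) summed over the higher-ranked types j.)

4

Profitabilities (E/h, J/s): fruit flies 5.77, small moths 4.15, gnats 0.96, mayflies 0.581. Add prey in this order while the next type's profitability exceeds the intake rate on those already taken.
Rate on top 1: 0.1538. small moths: 4.15 > 0.1538 → include.
Rate on top 2: 0.2791. gnats: 0.96 > 0.2791 → include.
Rate on top 3: 0.3597. mayflies: 0.581 > 0.3597 → include.
Optimal diet: fruit flies, small moths, gnats, mayflies — 4 of 4 types.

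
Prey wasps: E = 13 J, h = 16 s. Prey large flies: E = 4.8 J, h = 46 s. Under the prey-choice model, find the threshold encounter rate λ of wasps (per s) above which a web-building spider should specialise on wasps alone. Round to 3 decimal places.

0.009 per s

Drop large flies once their profitability E₂/h₂ falls below the rate achievable on wasps alone: E₂/h₂ = λE₁/(1 + λh₁).
Solve for λ: λE₁h₂ = E₂(1 + λh₁) → λ(E₁h₂ − E₂h₁) = E₂ → λ = E₂/(E₁h₂ − E₂h₁).
λ = 4.8/(13×46 − 4.8×16) = 4.8/521.2 = 0.00921 per s.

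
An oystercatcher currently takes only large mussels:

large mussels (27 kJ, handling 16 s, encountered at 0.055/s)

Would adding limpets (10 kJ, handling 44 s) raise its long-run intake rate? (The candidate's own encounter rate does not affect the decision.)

On large mussels alone, R = ΣλE/(1+Σλh) = 1.485/1.88 = 0.7899 kJ/s.
limpets: E/h = 10/44 = 0.2273 kJ/s.
Since 0.2273 < R, time spent handling limpets is better spent searching.

No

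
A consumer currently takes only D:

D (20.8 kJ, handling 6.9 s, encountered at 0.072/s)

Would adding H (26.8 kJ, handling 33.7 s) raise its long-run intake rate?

No

Current rate: (0.072×20.8)/(1 + 0.072×6.9) = 1.001 kJ/s.
H: E/h = 26.8/33.7 = 0.7953 kJ/s.
Since 0.7953 < R, time spent handling H is better spent searching.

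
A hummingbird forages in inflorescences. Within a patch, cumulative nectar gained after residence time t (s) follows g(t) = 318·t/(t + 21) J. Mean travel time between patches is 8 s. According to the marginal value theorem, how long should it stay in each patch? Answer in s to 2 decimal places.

12.96 s

Optimal t* satisfies g'(t*) = g(t*)/(T + t*).
g'(t) = 318·21/(t + 21)². Setting 318·21/(t+21)² = 318t/[(t+21)(8+t)] gives 21(8+t) = t(t+21), so t² = 21×8 = 168.
t* = √168 = 12.96 s.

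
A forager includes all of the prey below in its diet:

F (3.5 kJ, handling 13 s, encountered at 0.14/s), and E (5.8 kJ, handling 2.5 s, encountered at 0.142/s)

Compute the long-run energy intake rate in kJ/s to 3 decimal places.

R = Σλ_iE_i / (1 + Σλ_ih_i)
Numerator: 0.14×3.5 + 0.142×5.8 = 1.314
Denominator: 1 + 0.14×13 + 0.142×2.5 = 3.175
R = 1.314/3.175 = 0.4137 kJ/s

0.414 kJ/s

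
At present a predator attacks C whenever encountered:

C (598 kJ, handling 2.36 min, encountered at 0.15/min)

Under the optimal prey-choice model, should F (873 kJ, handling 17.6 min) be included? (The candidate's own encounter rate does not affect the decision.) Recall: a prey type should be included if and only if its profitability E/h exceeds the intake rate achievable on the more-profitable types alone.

No

Current rate: (0.15×598)/(1 + 0.15×2.36) = 66.25 kJ/min.
Profitability of F: 873/17.6 = 49.6 kJ/min.
49.6 < 66.25, so adding F would lower the average — exclude it.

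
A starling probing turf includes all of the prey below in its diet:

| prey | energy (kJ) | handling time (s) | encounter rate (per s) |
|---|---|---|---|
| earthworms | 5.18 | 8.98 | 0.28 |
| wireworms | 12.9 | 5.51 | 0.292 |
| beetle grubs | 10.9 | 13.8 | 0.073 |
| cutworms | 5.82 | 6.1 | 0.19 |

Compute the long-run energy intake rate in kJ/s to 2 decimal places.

R = Σλ_iE_i / (1 + Σλ_ih_i)
Numerator: 0.28×5.18 + 0.292×12.9 + 0.073×10.9 + 0.19×5.82 = 7.119
Denominator: 1 + 0.28×8.98 + 0.292×5.51 + 0.073×13.8 + 0.19×6.1 = 7.29
R = 7.119/7.29 = 0.9765 kJ/s

0.98 kJ/s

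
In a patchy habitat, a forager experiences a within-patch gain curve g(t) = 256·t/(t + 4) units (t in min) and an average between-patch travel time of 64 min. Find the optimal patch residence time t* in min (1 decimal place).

By the marginal value theorem, leave when the instantaneous gain rate g'(t) equals the habitat-wide average g(t)/(T + t).
g'(t) = 256·4/(t + 4)². Setting 256·4/(t+4)² = 256t/[(t+4)(64+t)] gives 4(64+t) = t(t+4), so t² = 4×64 = 256.
t* = √256 = 16 min.

16.0 min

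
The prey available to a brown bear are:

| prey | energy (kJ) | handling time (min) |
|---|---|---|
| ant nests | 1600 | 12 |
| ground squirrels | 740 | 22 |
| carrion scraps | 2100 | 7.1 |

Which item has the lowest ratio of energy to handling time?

ground squirrels

Profitability E/h (kJ/min): ant nests = 1600/12 = 133, ground squirrels = 740/22 = 33.6, carrion scraps = 2100/7.1 = 296.
Ranked: carrion scraps > ant nests > ground squirrels.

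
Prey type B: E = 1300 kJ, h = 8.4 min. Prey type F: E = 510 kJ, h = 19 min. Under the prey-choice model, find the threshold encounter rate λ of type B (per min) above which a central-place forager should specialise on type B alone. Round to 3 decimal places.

At the threshold, the rate on type B alone equals the profitability of type F: λ·1300/(1 + λ·8.4) = 510/19 = 26.84.
Rearranging, λ(1300 − 26.84×8.4) = 26.84, so λ = 26.84/1075 = 0.02498 per min.

0.025 per min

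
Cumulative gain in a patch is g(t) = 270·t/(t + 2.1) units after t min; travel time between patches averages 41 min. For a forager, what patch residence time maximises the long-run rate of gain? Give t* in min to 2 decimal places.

Maximise g(t)/(T+t): set derivative to zero → g'(t)(T+t) = g(t).
g'(t) = 270·2.1/(t + 2.1)². Setting 270·2.1/(t+2.1)² = 270t/[(t+2.1)(41+t)] gives 2.1(41+t) = t(t+2.1), so t² = 2.1×41 = 86.1.
t* = √86.1 = 9.279 min.

9.28 min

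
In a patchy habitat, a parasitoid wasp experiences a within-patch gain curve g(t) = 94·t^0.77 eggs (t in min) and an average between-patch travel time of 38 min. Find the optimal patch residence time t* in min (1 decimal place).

By the marginal value theorem, leave when the instantaneous gain rate g'(t) equals the habitat-wide average g(t)/(T + t).
g'(t) = 0.77·94·t^-0.23. Setting 0.77·94·t^-0.23 = 94·t^0.77/(38+t) gives 0.77(38+t) = t, so 0.23·t = 0.77×38.
t* = 0.77×38/0.23 = 127.2 min.

127.2 min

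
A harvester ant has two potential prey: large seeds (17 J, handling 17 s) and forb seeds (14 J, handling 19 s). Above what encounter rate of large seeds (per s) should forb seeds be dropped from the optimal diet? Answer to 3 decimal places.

The zero-one rule: include forb seeds iff E₂/h₂ > λE₁/(1+λh₁). Equality gives the switch point.
λE₁h₂ = E₂ + λE₂h₁ ⇒ λ = E₂/(E₁h₂ − E₂h₁) = 14/(323 − 238) = 0.1647 per s.

0.165 per s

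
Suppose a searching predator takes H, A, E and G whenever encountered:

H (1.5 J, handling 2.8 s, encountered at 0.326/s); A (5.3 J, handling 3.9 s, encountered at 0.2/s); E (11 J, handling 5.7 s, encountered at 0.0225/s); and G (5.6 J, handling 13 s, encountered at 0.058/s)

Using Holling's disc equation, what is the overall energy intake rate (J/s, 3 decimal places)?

R = (0.326×1.5 + 0.2×5.3 + 0.0225×11 + 0.058×5.6) / (1 + 0.326×2.8 + 0.2×3.9 + 0.0225×5.7 + 0.058×13) = 2.121/3.575 = 0.5934 J/s.

0.593 J/s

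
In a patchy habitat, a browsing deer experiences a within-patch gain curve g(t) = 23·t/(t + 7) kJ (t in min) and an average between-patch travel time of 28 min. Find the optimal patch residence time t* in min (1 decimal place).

Maximise g(t)/(T+t): set derivative to zero → g'(t)(T+t) = g(t).
g'(t) = 23·7/(t + 7)². Setting 23·7/(t+7)² = 23t/[(t+7)(28+t)] gives 7(28+t) = t(t+7), so t² = 7×28 = 196.
t* = √196 = 14 min.

14.0 min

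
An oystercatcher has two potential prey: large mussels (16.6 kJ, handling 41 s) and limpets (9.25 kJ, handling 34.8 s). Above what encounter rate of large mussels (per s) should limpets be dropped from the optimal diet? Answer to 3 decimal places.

0.047 per s

At the threshold, the rate on large mussels alone equals the profitability of limpets: λ·16.6/(1 + λ·41) = 9.25/34.8 = 0.2658.
Rearranging, λ(16.6 − 0.2658×41) = 0.2658, so λ = 0.2658/5.702 = 0.04662 per s.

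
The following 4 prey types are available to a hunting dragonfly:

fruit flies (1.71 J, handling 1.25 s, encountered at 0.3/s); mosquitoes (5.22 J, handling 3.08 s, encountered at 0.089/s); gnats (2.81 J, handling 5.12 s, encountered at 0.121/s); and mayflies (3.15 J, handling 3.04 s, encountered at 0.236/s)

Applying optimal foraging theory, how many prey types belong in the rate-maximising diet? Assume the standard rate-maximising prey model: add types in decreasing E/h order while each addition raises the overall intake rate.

3

Profitabilities (E/h, J/s): mosquitoes 1.69, fruit flies 1.37, mayflies 1.04, gnats 0.549. Add prey in this order while the next type's profitability exceeds the intake rate on those already taken.
Rate on top 1: 0.3646. fruit flies: 1.37 > 0.3646 → include.
Rate on top 2: 0.5928. mayflies: 1.04 > 0.5928 → include.
Rate on top 3: 0.7272. gnats: 0.549 < 0.7272 → exclude; stop.
Optimal diet: mosquitoes, fruit flies, mayflies — 3 of 4 types.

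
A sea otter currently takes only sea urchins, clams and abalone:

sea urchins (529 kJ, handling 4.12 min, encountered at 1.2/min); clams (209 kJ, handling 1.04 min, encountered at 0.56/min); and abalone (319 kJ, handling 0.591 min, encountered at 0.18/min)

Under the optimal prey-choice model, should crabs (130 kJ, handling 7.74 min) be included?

No

Current rate: (1.2×529 + 0.56×209 + 0.18×319)/(1 + 1.2×4.12 + 0.56×1.04 + 0.18×0.591) = 122 kJ/min.
Profitability of crabs: 130/7.74 = 16.8 kJ/min.
Since 16.8 < R, time spent handling crabs is better spent searching.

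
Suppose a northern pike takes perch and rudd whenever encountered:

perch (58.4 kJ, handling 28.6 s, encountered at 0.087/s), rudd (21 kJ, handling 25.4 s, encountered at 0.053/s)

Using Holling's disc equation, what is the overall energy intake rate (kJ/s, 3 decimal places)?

R = (0.087×58.4 + 0.053×21) / (1 + 0.087×28.6 + 0.053×25.4) = 6.194/4.834 = 1.281 kJ/s.

1.281 kJ/s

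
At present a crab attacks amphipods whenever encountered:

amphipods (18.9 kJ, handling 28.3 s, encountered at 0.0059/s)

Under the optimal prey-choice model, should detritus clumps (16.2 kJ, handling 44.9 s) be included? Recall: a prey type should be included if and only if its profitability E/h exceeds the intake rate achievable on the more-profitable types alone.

Yes

On amphipods alone, R = ΣλE/(1+Σλh) = 0.1115/1.167 = 0.09556 kJ/s.
detritus clumps: E/h = 16.2/44.9 = 0.3608 kJ/s.
0.3608 > 0.09556, so adding detritus clumps raises the average — include it.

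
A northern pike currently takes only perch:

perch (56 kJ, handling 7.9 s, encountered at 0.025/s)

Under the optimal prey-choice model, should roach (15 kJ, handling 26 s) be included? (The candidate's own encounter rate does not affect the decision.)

No

Intake rate on the current diet: R = (0.025×56) / (1 + 0.025×7.9) = 1.4/1.198 = 1.169 kJ/s.
roach: E/h = 15/26 = 0.5769 kJ/s.
Since 0.5769 < R, time spent handling roach is better spent searching.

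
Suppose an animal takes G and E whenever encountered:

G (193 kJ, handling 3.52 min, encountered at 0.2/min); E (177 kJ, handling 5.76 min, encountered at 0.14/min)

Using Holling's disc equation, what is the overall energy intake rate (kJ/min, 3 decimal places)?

25.247 kJ/min

R = (0.2×193 + 0.14×177) / (1 + 0.2×3.52 + 0.14×5.76) = 63.38/2.51 = 25.25 kJ/min.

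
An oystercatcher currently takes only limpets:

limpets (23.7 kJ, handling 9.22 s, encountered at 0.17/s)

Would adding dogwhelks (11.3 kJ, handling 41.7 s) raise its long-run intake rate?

No

On limpets alone, R = ΣλE/(1+Σλh) = 4.029/2.567 = 1.569 kJ/s.
dogwhelks: E/h = 11.3/41.7 = 0.271 kJ/s.
0.271 < 1.569, so adding dogwhelks would lower the average — exclude it.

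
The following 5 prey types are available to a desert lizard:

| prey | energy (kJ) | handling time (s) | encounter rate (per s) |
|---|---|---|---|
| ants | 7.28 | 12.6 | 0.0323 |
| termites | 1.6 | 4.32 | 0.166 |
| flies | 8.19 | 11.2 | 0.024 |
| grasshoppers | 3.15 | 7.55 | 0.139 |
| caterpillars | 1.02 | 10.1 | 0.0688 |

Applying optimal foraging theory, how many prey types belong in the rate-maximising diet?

4

Profitabilities (E/h, kJ/s): flies 0.731, ants 0.578, grasshoppers 0.417, termites 0.37, caterpillars 0.101. Add prey in this order while the next type's profitability exceeds the intake rate on those already taken.
Rate on top 1: 0.1549. ants: 0.578 > 0.1549 → include.
Rate on top 2: 0.2576. grasshoppers: 0.417 > 0.2576 → include.
Rate on top 3: 0.3191. termites: 0.37 > 0.3191 → include.
Rate on top 4: 0.3298. caterpillars: 0.101 < 0.3298 → exclude; stop.
Optimal diet: flies, ants, grasshoppers, termites — 4 of 5 types.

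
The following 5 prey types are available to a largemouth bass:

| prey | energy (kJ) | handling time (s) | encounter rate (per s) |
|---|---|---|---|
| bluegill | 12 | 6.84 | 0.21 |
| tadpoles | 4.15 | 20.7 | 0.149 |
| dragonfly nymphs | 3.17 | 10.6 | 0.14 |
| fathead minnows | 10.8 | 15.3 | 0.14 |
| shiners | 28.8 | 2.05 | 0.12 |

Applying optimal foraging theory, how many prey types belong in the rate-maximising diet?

Rank by E/h (kJ/s): shiners 14, bluegill 1.75, fathead minnows 0.706, dragonfly nymphs 0.299, tadpoles 0.2. Include each in turn until the next type's E/h falls below the running intake rate.
Rate on top 1: 2.774. bluegill: 1.75 < 2.774 → exclude; stop.
Optimal diet: shiners — 1 of 5 types.

1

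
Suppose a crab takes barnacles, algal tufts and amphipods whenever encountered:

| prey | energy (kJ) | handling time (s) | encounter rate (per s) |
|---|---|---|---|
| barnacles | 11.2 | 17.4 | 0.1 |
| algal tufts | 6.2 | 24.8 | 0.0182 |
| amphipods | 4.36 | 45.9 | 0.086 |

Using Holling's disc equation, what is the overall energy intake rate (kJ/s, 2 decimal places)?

Energy encountered per unit search time: 0.1×11.2 + 0.0182×6.2 + 0.086×4.36 = 1.608 kJ/s.
Handling time per unit search time: 0.1×17.4 + 0.0182×24.8 + 0.086×45.9 = 6.139.
Rate = 1.608/(1 + 6.139) = 0.2252 kJ/s.

0.23 kJ/s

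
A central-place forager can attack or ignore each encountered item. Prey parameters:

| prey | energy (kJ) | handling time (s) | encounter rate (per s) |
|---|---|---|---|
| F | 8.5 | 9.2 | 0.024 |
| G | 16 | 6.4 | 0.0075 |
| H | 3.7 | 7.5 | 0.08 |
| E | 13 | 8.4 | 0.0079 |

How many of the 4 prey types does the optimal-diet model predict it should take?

4

Rank by E/h (kJ/s): G 2.5, E 1.55, F 0.924, H 0.493. Include each in turn until the next type's E/h falls below the running intake rate.
Rate on top 1: 0.1145. E: 1.55 > 0.1145 → include.
Rate on top 2: 0.1998. F: 0.924 > 0.1998 → include.
Rate on top 3: 0.3196. H: 0.493 > 0.3196 → include.
Optimal diet: G, E, F, H — 4 of 4 types.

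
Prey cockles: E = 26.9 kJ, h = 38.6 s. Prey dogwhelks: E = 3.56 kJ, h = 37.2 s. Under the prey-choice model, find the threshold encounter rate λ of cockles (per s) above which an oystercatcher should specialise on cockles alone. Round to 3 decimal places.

At the threshold, the rate on cockles alone equals the profitability of dogwhelks: λ·26.9/(1 + λ·38.6) = 3.56/37.2 = 0.0957.
Rearranging, λ(26.9 − 0.0957×38.6) = 0.0957, so λ = 0.0957/23.21 = 0.004124 per s.

0.004 per s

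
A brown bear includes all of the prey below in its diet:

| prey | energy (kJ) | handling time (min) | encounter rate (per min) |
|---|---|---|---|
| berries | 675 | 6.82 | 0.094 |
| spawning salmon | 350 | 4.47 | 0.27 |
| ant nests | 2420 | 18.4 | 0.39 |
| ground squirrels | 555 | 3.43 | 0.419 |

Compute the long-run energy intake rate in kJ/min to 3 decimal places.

116.419 kJ/min

Energy encountered per unit search time: 0.094×675 + 0.27×350 + 0.39×2420 + 0.419×555 = 1334 kJ/min.
Handling time per unit search time: 0.094×6.82 + 0.27×4.47 + 0.39×18.4 + 0.419×3.43 = 10.46.
Rate = 1334/(1 + 10.46) = 116.4 kJ/min.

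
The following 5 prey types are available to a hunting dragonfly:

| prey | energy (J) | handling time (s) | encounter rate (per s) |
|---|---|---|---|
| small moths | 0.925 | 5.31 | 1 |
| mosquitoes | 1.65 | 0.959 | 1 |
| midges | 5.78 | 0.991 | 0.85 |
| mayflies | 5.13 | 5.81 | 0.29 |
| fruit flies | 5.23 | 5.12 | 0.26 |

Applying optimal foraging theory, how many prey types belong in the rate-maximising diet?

1

Rank by E/h (J/s): midges 5.83, mosquitoes 1.72, fruit flies 1.02, mayflies 0.883, small moths 0.174. Include each in turn until the next type's E/h falls below the running intake rate.
Rate on top 1: 2.667. mosquitoes: 1.72 < 2.667 → exclude; stop.
Optimal diet: midges — 1 of 5 types.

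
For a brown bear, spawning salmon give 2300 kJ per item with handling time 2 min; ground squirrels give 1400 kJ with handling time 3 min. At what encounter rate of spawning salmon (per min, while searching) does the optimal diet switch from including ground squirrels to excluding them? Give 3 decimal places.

At the threshold, the rate on spawning salmon alone equals the profitability of ground squirrels: λ·2300/(1 + λ·2) = 1400/3 = 466.7.
Rearranging, λ(2300 − 466.7×2) = 466.7, so λ = 466.7/1367 = 0.3415 per min.

0.341 per min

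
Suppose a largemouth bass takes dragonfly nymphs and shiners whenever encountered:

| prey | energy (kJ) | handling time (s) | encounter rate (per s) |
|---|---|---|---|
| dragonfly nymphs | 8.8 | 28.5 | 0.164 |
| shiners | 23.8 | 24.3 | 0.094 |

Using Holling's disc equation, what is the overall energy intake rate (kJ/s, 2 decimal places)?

0.46 kJ/s

R = Σλ_iE_i / (1 + Σλ_ih_i)
Numerator: 0.164×8.8 + 0.094×23.8 = 3.68
Denominator: 1 + 0.164×28.5 + 0.094×24.3 = 7.958
R = 3.68/7.958 = 0.4625 kJ/s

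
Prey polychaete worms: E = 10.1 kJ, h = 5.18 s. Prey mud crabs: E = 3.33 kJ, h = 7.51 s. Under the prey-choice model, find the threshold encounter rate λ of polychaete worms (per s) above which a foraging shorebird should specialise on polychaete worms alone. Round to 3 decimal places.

The zero-one rule: include mud crabs iff E₂/h₂ > λE₁/(1+λh₁). Equality gives the switch point.
λE₁h₂ = E₂ + λE₂h₁ ⇒ λ = E₂/(E₁h₂ − E₂h₁) = 3.33/(75.85 − 17.25) = 0.05682 per s.

0.057 per s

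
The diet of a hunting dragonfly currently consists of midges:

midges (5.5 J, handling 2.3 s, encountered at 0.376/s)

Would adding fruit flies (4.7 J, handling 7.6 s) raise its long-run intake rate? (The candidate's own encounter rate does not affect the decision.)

No

On midges alone, R = ΣλE/(1+Σλh) = 2.068/1.865 = 1.109 J/s.
Profitability of fruit flies: 4.7/7.6 = 0.6184 J/s.
0.6184 < 1.109, so adding fruit flies would lower the average — exclude it.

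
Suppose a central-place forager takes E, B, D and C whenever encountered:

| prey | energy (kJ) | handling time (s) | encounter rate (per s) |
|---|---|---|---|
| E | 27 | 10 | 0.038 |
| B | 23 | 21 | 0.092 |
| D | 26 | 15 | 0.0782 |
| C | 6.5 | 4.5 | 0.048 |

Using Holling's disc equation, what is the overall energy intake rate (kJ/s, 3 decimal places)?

Energy encountered per unit search time: 0.038×27 + 0.092×23 + 0.0782×26 + 0.048×6.5 = 5.487 kJ/s.
Handling time per unit search time: 0.038×10 + 0.092×21 + 0.0782×15 + 0.048×4.5 = 3.701.
Rate = 5.487/(1 + 3.701) = 1.167 kJ/s.

1.167 kJ/s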